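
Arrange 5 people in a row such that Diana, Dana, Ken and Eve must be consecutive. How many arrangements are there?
Treat the 4 as one block: (5-4+1)! × 4! = 2 × 24 = 48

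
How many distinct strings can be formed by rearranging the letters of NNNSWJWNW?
9! / (1! × 4! × 1! × 3!) = 2520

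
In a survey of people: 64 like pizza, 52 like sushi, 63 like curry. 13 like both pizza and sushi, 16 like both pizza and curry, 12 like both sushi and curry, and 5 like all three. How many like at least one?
|A∪B∪C| = 64+52+63-13-16-12+5 = 143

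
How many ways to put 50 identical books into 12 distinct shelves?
C(50+12-1, 12-1) = C(61, 11) = 418094152866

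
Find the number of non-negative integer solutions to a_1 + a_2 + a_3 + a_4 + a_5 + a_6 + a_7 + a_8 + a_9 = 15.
C(15+9-1, 9-1) = C(23, 8) = 490314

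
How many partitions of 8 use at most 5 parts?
By conjugation, equals partitions of 8 into parts ≤ 5. Let r_j(i) = number of partitions of i into parts ≤ j, for i = 0..8. r_1(i) = 1 for all i; r_j(i) = r_{j-1}(i) + r_j(i-j). Rows j = 2..5: ≤2: 1 1 2 2 3 3 4 4 5; ≤3: 1 1 2 3 4 5 7 8 10; ≤4: 1 1 2 3 5 6 9 11 15; ≤5: 1 1 2 3 5 7 10 13 18. r_5(8) = 18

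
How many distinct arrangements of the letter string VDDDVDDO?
8! / (5! × 2! × 1!) = 168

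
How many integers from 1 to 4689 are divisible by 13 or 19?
⌊4689/13⌋ + ⌊4689/19⌋ - ⌊4689/247⌋ = 360 + 246 - 18 = 588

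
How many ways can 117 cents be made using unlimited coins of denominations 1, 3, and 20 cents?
Coefficient of x^117 in 1/(1-x^1) · 1/(1-x^3) · 1/(1-x^20). Case on j = number of 20-cent coins (j = 0..5); remainder r = 117 - 20j is made from {1,3} in ⌊r/3⌋+1 ways. r = 117, 97, 77, 57, 37, 17 → 40 + 33 + 26 + 20 + 13 + 6 = 138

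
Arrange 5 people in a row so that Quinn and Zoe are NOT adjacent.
Total - adjacent = 5! - (5-1)!×2 = 120 - 48 = 72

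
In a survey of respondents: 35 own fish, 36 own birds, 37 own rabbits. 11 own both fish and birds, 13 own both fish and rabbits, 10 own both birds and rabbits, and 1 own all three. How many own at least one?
|A∪B∪C| = 35+36+37-11-13-10+1 = 75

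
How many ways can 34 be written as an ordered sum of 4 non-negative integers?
C(34+4-1, 4-1) = C(37, 3) = 7770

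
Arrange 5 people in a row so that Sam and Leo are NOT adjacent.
Total - adjacent = 5! - (5-1)!×2 = 120 - 48 = 72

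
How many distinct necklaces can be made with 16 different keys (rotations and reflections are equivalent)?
(16-1)!/2 = 1307674368000/2 = 653837184000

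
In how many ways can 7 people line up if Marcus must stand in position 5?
Fix one position: (7-1)! = 720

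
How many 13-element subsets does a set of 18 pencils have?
C(18,13) = 18!/(13!×5!) = 8568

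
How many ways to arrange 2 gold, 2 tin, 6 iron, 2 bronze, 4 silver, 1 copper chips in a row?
17! / (2! × 2! × 6! × 2! × 4! × 1!) = 2572970400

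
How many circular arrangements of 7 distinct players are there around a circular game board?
Circular: fix one position, arrange the rest. (7-1)! = 720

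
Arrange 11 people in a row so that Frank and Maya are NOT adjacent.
Total - adjacent = 11! - (11-1)!×2 = 39916800 - 7257600 = 32659200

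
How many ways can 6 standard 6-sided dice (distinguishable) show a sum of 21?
Coefficient of x^21 in (x + x² + ... + x^6)^6. By inclusion-exclusion on dice exceeding 6: Σ_j (-1)^j C(6,j)·C(21-1-6j, 5) = C(6,0)·C(20,5) - C(6,1)·C(14,5) + C(6,2)·C(8,5) = 1·15504 - 6·2002 + 15·56 = 4332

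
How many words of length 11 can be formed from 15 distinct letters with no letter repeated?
P(15,11) = 15!/(15-11)! = 54486432000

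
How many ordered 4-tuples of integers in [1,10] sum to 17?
Coefficient of x^17 in (x + x² + ... + x^10)^4. By inclusion-exclusion on dice exceeding 10: Σ_j (-1)^j C(4,j)·C(17-1-10j, 3) = C(4,0)·C(16,3) - C(4,1)·C(6,3) = 1·560 - 4·20 = 480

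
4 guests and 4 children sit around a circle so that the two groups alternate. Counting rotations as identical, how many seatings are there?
Fix one of the guests: (4-1)! ways for the remaining guests, × 4! ways for the children = 6 × 24 = 144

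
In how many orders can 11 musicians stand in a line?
11! = 39916800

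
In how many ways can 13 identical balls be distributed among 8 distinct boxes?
C(13+8-1, 8-1) = C(20, 7) = 77520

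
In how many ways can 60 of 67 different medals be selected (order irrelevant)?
C(67,60) = 67!/(60!×7!) = 869648208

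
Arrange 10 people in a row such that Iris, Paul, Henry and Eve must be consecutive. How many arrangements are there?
Treat the 4 as one block: (10-4+1)! × 4! = 5040 × 24 = 120960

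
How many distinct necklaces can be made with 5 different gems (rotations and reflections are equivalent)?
(5-1)!/2 = 24/2 = 12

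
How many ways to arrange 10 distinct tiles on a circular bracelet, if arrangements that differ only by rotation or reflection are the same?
(10-1)!/2 = 362880/2 = 181440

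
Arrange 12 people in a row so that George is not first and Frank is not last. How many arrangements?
By inclusion-exclusion: 12! - 2×(12-1)! + (12-2)! = 479001600 - 79833600 + 3628800 = 402796800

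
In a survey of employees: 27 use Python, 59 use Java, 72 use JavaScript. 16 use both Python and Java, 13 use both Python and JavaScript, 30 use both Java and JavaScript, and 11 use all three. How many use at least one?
|A∪B∪C| = 27+59+72-16-13-30+11 = 110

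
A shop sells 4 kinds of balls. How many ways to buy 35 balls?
C(35+4-1, 4-1) = C(38, 3) = 8436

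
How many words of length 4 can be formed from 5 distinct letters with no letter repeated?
P(5,4) = 5!/(5-4)! = 120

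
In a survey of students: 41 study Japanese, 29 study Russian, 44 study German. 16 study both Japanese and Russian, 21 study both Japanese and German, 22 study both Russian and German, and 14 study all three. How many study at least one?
|A∪B∪C| = 41+29+44-16-21-22+14 = 69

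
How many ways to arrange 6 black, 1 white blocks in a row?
7! / (6! × 1!) = 7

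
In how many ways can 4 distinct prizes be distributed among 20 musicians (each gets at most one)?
P(20,4) = 20!/(20-4)! = 116280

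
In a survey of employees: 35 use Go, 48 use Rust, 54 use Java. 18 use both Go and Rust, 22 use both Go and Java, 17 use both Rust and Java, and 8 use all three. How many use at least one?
|A∪B∪C| = 35+48+54-18-22-17+8 = 88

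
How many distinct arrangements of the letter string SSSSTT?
6! / (4! × 2!) = 15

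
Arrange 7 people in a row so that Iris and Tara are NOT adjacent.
Total - adjacent = 7! - (7-1)!×2 = 5040 - 1440 = 3600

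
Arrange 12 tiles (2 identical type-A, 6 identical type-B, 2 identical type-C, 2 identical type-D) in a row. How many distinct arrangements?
12! / (2! × 6! × 2! × 2!) = 83160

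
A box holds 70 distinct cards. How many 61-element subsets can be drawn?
C(70,61) = 70!/(61!×9!) = 65033528560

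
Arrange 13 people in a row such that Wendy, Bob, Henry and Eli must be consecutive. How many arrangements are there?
Treat the 4 as one block: (13-4+1)! × 4! = 3628800 × 24 = 87091200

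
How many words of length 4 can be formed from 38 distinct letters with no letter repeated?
P(38,4) = 38!/(38-4)! = 1771560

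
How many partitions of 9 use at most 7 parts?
By conjugation, equals partitions of 9 into parts ≤ 7. Let r_j(i) = number of partitions of i into parts ≤ j, for i = 0..9. r_1(i) = 1 for all i; r_j(i) = r_{j-1}(i) + r_j(i-j). Rows j = 2..7: ≤2: 1 1 2 2 3 3 4 4 5 5; ≤3: 1 1 2 3 4 5 7 8 10 12; ≤4: 1 1 2 3 5 6 9 11 15 18; ≤5: 1 1 2 3 5 7 10 13 18 23; ≤6: 1 1 2 3 5 7 11 14 20 26; ≤7: 1 1 2 3 5 7 11 15 21 28. r_7(9) = 28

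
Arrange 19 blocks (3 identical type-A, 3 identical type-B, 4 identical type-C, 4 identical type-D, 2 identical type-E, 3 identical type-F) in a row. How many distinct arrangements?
19! / (3! × 3! × 4! × 4! × 2! × 3!) = 488864376000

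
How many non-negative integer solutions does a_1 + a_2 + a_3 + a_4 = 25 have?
C(25+4-1, 4-1) = C(28, 3) = 3276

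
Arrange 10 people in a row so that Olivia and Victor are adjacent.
Treat as block: (10-1)! × 2! = 362880 × 2 = 725760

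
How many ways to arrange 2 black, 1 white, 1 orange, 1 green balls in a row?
5! / (2! × 1! × 1! × 1!) = 60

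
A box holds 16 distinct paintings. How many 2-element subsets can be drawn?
C(16,2) = 16!/(2!×14!) = 120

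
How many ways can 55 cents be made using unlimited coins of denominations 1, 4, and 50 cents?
Coefficient of x^55 in 1/(1-x^1) · 1/(1-x^4) · 1/(1-x^50). Case on j = number of 50-cent coins (j = 0..1); remainder r = 55 - 50j is made from {1,4} in ⌊r/4⌋+1 ways. r = 55, 5 → 14 + 2 = 16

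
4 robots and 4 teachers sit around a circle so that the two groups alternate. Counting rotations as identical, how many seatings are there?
Fix one of the robots: (4-1)! ways for the remaining robots, × 4! ways for the teachers = 6 × 24 = 144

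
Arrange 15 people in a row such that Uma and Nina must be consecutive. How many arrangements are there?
Treat the 2 as one block: (15-2+1)! × 2! = 87178291200 × 2 = 174356582400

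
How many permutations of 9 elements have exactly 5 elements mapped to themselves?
Choose the 5 fixed points C(9,5) = 126, derange the rest: !4 = Σ_{j=0}^{4} (-1)^j·4!/j! = 24 - 24 + 12 - 4 + 1 = 9. Product = 126 × 9 = 1134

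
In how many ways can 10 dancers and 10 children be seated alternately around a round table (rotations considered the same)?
Fix one of the dancers: (10-1)! ways for the remaining dancers, × 10! ways for the children = 362880 × 3628800 = 1316818944000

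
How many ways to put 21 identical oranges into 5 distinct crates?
C(21+5-1, 5-1) = C(25, 4) = 12650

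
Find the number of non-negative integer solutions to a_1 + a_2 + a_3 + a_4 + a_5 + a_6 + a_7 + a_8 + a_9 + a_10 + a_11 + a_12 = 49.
C(49+12-1, 12-1) = C(60, 11) = 342700125300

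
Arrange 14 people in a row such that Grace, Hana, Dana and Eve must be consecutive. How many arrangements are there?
Treat the 4 as one block: (14-4+1)! × 4! = 39916800 × 24 = 958003200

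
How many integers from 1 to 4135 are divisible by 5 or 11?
⌊4135/5⌋ + ⌊4135/11⌋ - ⌊4135/55⌋ = 827 + 375 - 75 = 1127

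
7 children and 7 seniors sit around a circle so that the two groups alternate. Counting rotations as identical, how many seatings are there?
Fix one of the children: (7-1)! ways for the remaining children, × 7! ways for the seniors = 720 × 5040 = 3628800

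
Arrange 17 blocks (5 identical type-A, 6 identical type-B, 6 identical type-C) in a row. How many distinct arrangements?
17! / (5! × 6! × 6!) = 5717712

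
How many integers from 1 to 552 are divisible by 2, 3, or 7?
⌊552/2⌋+⌊552/3⌋+⌊552/7⌋ - ⌊552/6⌋-⌊552/14⌋-⌊552/21⌋ + ⌊552/42⌋ = 276+184+78 - 92-39-26 + 13 = 394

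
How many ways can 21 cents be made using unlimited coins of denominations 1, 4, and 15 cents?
Coefficient of x^21 in 1/(1-x^1) · 1/(1-x^4) · 1/(1-x^15). Case on j = number of 15-cent coins (j = 0..1); remainder r = 21 - 15j is made from {1,4} in ⌊r/4⌋+1 ways. r = 21, 6 → 6 + 2 = 8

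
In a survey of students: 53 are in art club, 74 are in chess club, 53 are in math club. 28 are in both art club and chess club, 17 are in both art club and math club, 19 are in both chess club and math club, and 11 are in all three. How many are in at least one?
|A∪B∪C| = 53+74+53-28-17-19+11 = 127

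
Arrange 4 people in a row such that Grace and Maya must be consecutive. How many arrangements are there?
Treat the 2 as one block: (4-2+1)! × 2! = 6 × 2 = 12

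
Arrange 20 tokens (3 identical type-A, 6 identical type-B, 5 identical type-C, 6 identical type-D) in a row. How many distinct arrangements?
20! / (3! × 6! × 5! × 6!) = 6518191680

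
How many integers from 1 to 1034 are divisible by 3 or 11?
⌊1034/3⌋ + ⌊1034/11⌋ - ⌊1034/33⌋ = 344 + 94 - 31 = 407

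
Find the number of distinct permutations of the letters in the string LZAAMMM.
7! / (1! × 2! × 1! × 3!) = 420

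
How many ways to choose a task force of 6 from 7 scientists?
C(7,6) = 7!/(6!×1!) = 7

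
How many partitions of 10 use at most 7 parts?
By conjugation, equals partitions of 10 into parts ≤ 7. Let r_j(i) = number of partitions of i into parts ≤ j, for i = 0..10. r_1(i) = 1 for all i; r_j(i) = r_{j-1}(i) + r_j(i-j). Rows j = 2..7: ≤2: 1 1 2 2 3 3 4 4 5 5 6; ≤3: 1 1 2 3 4 5 7 8 10 12 14; ≤4: 1 1 2 3 5 6 9 11 15 18 23; ≤5: 1 1 2 3 5 7 10 13 18 23 30; ≤6: 1 1 2 3 5 7 11 14 20 26 35; ≤7: 1 1 2 3 5 7 11 15 21 28 38. r_7(10) = 38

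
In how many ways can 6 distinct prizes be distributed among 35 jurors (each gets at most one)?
P(35,6) = 35!/(35-6)! = 1168675200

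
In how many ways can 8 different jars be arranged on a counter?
8! = 40320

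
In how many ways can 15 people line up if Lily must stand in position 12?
Fix one position: (15-1)! = 87178291200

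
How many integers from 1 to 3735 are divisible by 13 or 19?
⌊3735/13⌋ + ⌊3735/19⌋ - ⌊3735/247⌋ = 287 + 196 - 15 = 468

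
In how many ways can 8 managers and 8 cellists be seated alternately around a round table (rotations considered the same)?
Fix one of the managers: (8-1)! ways for the remaining managers, × 8! ways for the cellists = 5040 × 40320 = 203212800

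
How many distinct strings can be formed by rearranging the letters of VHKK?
4! / (1! × 1! × 2!) = 12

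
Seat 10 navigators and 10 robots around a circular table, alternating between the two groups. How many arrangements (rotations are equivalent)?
Fix one of the navigators: (10-1)! ways for the remaining navigators, × 10! ways for the robots = 362880 × 3628800 = 1316818944000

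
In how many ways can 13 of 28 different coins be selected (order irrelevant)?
C(28,13) = 28!/(13!×15!) = 37442160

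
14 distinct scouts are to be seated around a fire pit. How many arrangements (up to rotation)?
Circular: fix one position, arrange the rest. (14-1)! = 6227020800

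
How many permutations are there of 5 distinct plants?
5! = 120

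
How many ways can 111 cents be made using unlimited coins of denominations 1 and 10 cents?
Coefficient of x^111 in 1/(1-x^1) · 1/(1-x^10). Use j coins of 10 for j = 0..⌊111/10⌋ = 11, the rest in 1s: 11 + 1 = 12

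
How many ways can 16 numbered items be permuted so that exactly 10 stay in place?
Choose the 10 fixed points C(16,10) = 8008, derange the rest: !6 = Σ_{j=0}^{6} (-1)^j·6!/j! = 720 - 720 + 360 - 120 + 30 - 6 + 1 = 265. Product = 8008 × 265 = 2122120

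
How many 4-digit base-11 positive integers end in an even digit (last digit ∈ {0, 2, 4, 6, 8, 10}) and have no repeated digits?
Last∈{0,2,4,6,8,10}. Last=0: 720. Last nonzero: 5×9×P(9,2) = 3240. Total = 3960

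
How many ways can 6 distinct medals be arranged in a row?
6! = 720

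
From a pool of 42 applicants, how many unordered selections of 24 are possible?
C(42,24) = 42!/(24!×18!) = 353697121050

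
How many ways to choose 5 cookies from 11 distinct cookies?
C(11,5) = 11!/(5!×6!) = 462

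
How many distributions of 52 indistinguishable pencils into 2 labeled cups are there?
C(52+2-1, 2-1) = C(53, 1) = 53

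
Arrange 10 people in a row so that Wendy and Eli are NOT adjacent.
Total - adjacent = 10! - (10-1)!×2 = 3628800 - 725760 = 2903040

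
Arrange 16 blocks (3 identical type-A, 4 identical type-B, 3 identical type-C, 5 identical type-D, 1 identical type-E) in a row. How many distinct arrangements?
16! / (3! × 4! × 3! × 5! × 1!) = 201801600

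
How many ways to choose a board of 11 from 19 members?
C(19,11) = 19!/(11!×8!) = 75582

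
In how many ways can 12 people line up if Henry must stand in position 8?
Fix one position: (12-1)! = 39916800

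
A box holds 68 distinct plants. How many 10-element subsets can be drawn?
C(68,10) = 68!/(10!×58!) = 290752384208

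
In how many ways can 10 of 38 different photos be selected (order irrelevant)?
C(38,10) = 38!/(10!×28!) = 472733756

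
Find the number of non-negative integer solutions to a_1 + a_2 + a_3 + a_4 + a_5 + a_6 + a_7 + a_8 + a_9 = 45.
C(45+9-1, 9-1) = C(53, 8) = 886322710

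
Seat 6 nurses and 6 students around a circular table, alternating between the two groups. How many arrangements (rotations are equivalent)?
Fix one of the nurses: (6-1)! ways for the remaining nurses, × 6! ways for the students = 120 × 720 = 86400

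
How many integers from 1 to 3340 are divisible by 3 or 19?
⌊3340/3⌋ + ⌊3340/19⌋ - ⌊3340/57⌋ = 1113 + 175 - 58 = 1230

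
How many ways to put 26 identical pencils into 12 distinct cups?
C(26+12-1, 12-1) = C(37, 11) = 854992152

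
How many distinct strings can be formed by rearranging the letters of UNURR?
5! / (2! × 2! × 1!) = 30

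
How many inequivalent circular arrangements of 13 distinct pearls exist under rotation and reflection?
(13-1)!/2 = 479001600/2 = 239500800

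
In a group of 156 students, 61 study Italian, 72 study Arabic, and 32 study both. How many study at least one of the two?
|A∪B| = |A| + |B| - |A∩B| = 61 + 72 - 32 = 101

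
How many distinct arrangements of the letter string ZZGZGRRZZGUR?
12! / (3! × 3! × 5! × 1!) = 110880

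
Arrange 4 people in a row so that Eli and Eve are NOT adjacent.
Total - adjacent = 4! - (4-1)!×2 = 24 - 12 = 12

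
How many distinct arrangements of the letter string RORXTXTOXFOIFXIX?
16! / (3! × 2! × 5! × 2! × 2! × 2!) = 1816214400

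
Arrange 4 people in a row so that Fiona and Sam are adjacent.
Treat as block: (4-1)! × 2! = 6 × 2 = 12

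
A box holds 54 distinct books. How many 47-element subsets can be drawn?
C(54,47) = 54!/(47!×7!) = 177100560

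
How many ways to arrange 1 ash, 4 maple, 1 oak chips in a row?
6! / (1! × 4! × 1!) = 30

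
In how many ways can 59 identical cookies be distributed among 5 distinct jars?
C(59+5-1, 5-1) = C(63, 4) = 595665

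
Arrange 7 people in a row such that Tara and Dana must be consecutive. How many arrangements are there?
Treat the 2 as one block: (7-2+1)! × 2! = 720 × 2 = 1440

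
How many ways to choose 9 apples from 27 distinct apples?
C(27,9) = 27!/(9!×18!) = 4686825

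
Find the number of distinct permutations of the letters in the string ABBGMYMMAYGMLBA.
15! / (3! × 1! × 4! × 3! × 2! × 2!) = 378378000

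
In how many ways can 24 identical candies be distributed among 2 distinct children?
C(24+2-1, 2-1) = C(25, 1) = 25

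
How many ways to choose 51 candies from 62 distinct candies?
C(62,51) = 62!/(51!×11!) = 508271323092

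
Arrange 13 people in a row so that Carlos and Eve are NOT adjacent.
Total - adjacent = 13! - (13-1)!×2 = 6227020800 - 958003200 = 5269017600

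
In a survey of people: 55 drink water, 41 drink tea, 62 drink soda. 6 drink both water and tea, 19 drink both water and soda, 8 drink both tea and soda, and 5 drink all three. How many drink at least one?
|A∪B∪C| = 55+41+62-6-19-8+5 = 130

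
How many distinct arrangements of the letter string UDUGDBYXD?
9! / (1! × 1! × 2! × 3! × 1! × 1!) = 30240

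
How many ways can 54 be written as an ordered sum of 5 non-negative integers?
C(54+5-1, 5-1) = C(58, 4) = 424270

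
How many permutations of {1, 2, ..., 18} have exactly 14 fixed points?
Choose the 14 fixed points C(18,14) = 3060, derange the rest: !4 = Σ_{j=0}^{4} (-1)^j·4!/j! = 24 - 24 + 12 - 4 + 1 = 9. Product = 3060 × 9 = 27540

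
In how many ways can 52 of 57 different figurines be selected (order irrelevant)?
C(57,52) = 57!/(52!×5!) = 4187106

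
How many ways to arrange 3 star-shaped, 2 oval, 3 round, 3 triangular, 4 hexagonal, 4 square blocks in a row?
19! / (3! × 2! × 3! × 3! × 4! × 4!) = 488864376000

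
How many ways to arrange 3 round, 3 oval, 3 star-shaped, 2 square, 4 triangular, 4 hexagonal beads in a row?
19! / (3! × 3! × 3! × 2! × 4! × 4!) = 488864376000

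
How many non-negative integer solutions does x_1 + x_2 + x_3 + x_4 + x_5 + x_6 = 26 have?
C(26+6-1, 6-1) = C(31, 5) = 169911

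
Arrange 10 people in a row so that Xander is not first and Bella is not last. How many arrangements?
By inclusion-exclusion: 10! - 2×(10-1)! + (10-2)! = 3628800 - 725760 + 40320 = 2943360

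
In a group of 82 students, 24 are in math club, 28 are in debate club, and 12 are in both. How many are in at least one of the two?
|A∪B| = |A| + |B| - |A∩B| = 24 + 28 - 12 = 40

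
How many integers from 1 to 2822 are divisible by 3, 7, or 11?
⌊2822/3⌋+⌊2822/7⌋+⌊2822/11⌋ - ⌊2822/21⌋-⌊2822/33⌋-⌊2822/77⌋ + ⌊2822/231⌋ = 940+403+256 - 134-85-36 + 12 = 1356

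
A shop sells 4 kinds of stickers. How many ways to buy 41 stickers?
C(41+4-1, 4-1) = C(44, 3) = 13244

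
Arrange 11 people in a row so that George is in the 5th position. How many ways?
Fix one position: (11-1)! = 3628800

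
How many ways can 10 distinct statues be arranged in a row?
10! = 3628800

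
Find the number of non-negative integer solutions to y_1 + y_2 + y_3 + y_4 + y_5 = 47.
C(47+5-1, 5-1) = C(51, 4) = 249900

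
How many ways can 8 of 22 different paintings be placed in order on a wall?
P(22,8) = 22!/(22-8)! = 12893126400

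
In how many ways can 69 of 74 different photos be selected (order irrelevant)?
C(74,69) = 74!/(69!×5!) = 16108764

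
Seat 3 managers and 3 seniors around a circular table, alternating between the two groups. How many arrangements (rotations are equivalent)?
Fix one of the managers: (3-1)! ways for the remaining managers, × 3! ways for the seniors = 2 × 6 = 12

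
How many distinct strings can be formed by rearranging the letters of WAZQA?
5! / (2! × 1! × 1! × 1!) = 60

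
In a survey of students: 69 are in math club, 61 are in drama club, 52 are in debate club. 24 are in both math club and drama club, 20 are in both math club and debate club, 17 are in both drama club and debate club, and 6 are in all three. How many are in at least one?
|A∪B∪C| = 69+61+52-24-20-17+6 = 127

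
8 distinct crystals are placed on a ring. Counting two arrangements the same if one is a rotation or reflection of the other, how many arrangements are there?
(8-1)!/2 = 5040/2 = 2520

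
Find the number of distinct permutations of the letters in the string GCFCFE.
6! / (2! × 1! × 1! × 2!) = 180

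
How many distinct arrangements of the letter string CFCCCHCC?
8! / (1! × 6! × 1!) = 56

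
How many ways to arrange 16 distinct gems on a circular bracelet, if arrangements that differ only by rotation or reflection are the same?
(16-1)!/2 = 1307674368000/2 = 653837184000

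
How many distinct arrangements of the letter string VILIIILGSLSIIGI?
15! / (2! × 2! × 1! × 7! × 3!) = 10810800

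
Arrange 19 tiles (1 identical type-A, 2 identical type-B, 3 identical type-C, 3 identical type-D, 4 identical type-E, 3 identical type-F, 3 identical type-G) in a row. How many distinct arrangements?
19! / (1! × 2! × 3! × 3! × 4! × 3! × 3!) = 1955457504000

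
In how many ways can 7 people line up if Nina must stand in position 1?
Fix one position: (7-1)! = 720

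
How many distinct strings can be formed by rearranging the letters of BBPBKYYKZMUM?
12! / (2! × 3! × 2! × 2! × 1! × 1! × 1!) = 9979200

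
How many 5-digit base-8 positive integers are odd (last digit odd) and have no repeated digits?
Last∈{1,3,5,7}. Last=0: 0. Last nonzero: 4×6×P(6,3) = 2880. Total = 2880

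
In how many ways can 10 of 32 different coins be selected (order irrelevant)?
C(32,10) = 32!/(10!×22!) = 64512240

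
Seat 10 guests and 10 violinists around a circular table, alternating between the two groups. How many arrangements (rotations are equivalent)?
Fix one of the guests: (10-1)! ways for the remaining guests, × 10! ways for the violinists = 362880 × 3628800 = 1316818944000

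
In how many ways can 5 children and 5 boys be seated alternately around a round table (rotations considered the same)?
Fix one of the children: (5-1)! ways for the remaining children, × 5! ways for the boys = 24 × 120 = 2880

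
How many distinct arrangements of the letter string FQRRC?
5! / (2! × 1! × 1! × 1!) = 60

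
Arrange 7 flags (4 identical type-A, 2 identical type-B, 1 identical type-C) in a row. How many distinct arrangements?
7! / (4! × 2! × 1!) = 105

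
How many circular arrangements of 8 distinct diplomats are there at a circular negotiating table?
Circular: fix one position, arrange the rest. (8-1)! = 5040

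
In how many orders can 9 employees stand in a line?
9! = 362880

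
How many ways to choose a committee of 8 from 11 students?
C(11,8) = 11!/(8!×3!) = 165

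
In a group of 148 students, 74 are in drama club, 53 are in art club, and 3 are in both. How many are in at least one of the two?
|A∪B| = |A| + |B| - |A∩B| = 74 + 53 - 3 = 124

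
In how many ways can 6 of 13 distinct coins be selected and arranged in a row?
P(13,6) = 13!/(13-6)! = 1235520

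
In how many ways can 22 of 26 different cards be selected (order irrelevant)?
C(26,22) = 26!/(22!×4!) = 14950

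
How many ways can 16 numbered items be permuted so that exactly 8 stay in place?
Choose the 8 fixed points C(16,8) = 12870, derange the rest: !8 = Σ_{j=0}^{8} (-1)^j·8!/j! = 40320 - 40320 + 20160 - 6720 + 1680 - 336 + 56 - 8 + 1 = 14833. Product = 12870 × 14833 = 190900710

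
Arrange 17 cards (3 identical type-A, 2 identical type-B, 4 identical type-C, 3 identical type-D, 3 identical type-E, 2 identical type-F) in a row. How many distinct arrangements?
17! / (3! × 2! × 4! × 3! × 3! × 2!) = 17153136000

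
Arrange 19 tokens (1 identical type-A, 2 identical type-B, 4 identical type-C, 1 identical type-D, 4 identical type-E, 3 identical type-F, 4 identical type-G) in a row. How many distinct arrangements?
19! / (1! × 2! × 4! × 1! × 4! × 3! × 4!) = 733296564000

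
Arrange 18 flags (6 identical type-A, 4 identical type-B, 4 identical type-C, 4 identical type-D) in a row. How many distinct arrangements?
18! / (6! × 4! × 4! × 4!) = 643242600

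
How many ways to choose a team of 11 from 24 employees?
C(24,11) = 24!/(11!×13!) = 2496144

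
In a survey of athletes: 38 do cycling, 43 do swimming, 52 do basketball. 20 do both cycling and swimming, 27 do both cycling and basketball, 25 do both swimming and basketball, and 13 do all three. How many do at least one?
|A∪B∪C| = 38+43+52-20-27-25+13 = 74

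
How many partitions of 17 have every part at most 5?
Let r_j(i) = number of partitions of i into parts ≤ j, for i = 0..17. r_1(i) = 1 for all i; r_j(i) = r_{j-1}(i) + r_j(i-j). Rows j = 2..5: ≤2: 1 1 2 2 3 3 4 4 5 5 6 6 7 7 8 8 9 9; ≤3: 1 1 2 3 4 5 7 8 10 12 14 16 19 21 24 27 30 33; ≤4: 1 1 2 3 5 6 9 11 15 18 23 27 34 39 47 54 64 72; ≤5: 1 1 2 3 5 7 10 13 18 23 30 37 47 57 70 84 101 119. r_5(17) = 119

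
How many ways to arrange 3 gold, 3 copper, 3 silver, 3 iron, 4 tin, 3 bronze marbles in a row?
19! / (3! × 3! × 3! × 3! × 4! × 3!) = 651819168000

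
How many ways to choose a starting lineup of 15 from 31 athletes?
C(31,15) = 31!/(15!×16!) = 300540195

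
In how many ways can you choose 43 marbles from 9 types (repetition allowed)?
C(43+9-1, 9-1) = C(51, 8) = 636763050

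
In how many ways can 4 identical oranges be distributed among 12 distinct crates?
C(4+12-1, 12-1) = C(15, 11) = 1365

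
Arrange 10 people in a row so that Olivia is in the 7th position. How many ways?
Fix one position: (10-1)! = 362880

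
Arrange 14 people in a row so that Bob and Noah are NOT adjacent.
Total - adjacent = 14! - (14-1)!×2 = 87178291200 - 12454041600 = 74724249600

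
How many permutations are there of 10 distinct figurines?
10! = 3628800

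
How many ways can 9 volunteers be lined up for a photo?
9! = 362880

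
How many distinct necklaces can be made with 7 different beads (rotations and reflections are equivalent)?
(7-1)!/2 = 720/2 = 360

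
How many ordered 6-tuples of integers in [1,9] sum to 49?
Coefficient of x^49 in (x + x² + ... + x^9)^6. By inclusion-exclusion on dice exceeding 9: Σ_j (-1)^j C(6,j)·C(49-1-9j, 5) = C(6,0)·C(48,5) - C(6,1)·C(39,5) + C(6,2)·C(30,5) - C(6,3)·C(21,5) + C(6,4)·C(12,5) = 1·1712304 - 6·575757 + 15·142506 - 20·20349 + 15·792 = 252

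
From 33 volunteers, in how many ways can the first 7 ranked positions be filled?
P(33,7) = 33!/(33-7)! = 21531121920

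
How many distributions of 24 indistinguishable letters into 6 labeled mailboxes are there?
C(24+6-1, 6-1) = C(29, 5) = 118755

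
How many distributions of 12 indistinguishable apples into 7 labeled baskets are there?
C(12+7-1, 7-1) = C(18, 6) = 18564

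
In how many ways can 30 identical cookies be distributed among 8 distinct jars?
C(30+8-1, 8-1) = C(37, 7) = 10295472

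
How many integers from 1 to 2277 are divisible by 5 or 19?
⌊2277/5⌋ + ⌊2277/19⌋ - ⌊2277/95⌋ = 455 + 119 - 23 = 551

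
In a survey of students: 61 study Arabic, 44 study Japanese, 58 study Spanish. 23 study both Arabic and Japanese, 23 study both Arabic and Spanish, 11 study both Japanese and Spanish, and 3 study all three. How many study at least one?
|A∪B∪C| = 61+44+58-23-23-11+3 = 109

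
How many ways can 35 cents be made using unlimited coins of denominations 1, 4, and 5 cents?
Coefficient of x^35 in 1/(1-x^1) · 1/(1-x^4) · 1/(1-x^5). Case on j = number of 5-cent coins (j = 0..7); remainder r = 35 - 5j is made from {1,4} in ⌊r/4⌋+1 ways. r = 35, 30, 25, 20, 15, 10, 5, 0 → 9 + 8 + 7 + 6 + 4 + 3 + 2 + 1 = 40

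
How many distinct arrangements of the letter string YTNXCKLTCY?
10! / (1! × 2! × 2! × 2! × 1! × 1! × 1!) = 453600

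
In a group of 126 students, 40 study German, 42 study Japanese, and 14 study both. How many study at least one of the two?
|A∪B| = |A| + |B| - |A∩B| = 40 + 42 - 14 = 68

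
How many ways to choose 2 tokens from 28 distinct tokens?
C(28,2) = 28!/(2!×26!) = 378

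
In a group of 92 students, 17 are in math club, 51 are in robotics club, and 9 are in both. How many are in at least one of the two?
|A∪B| = |A| + |B| - |A∩B| = 17 + 51 - 9 = 59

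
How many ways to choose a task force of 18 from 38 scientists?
C(38,18) = 38!/(18!×20!) = 33578000610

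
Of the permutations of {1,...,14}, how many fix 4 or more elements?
Exactly j fixed points: C(14,j)·!(14-j); sum over j ≥ 4 (derangement numbers via !m = (m-1)·(!(m-1) + !(m-2)): !0..!10 = 1, 0, 1, 2, 9, 44, 265, 1854, 14833, 133496, 1334961). Σ_{j=4}^{14} C(14,j)·!(14-j) = C(14,4)·!10 + C(14,5)·!9 + C(14,6)·!8 + C(14,7)·!7 + C(14,8)·!6 + C(14,9)·!5 + C(14,10)·!4 + C(14,11)·!3 + C(14,12)·!2 + C(14,13)·!1 + C(14,14)·!0 = 1001·1334961 + 2002·133496 + 3003·14833 + 3432·1854 + 3003·265 + 2002·44 + 1001·9 + 364·2 + 91·1 + 14·0 + 1·1 = 1655355092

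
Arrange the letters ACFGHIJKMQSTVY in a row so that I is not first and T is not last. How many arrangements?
By inclusion-exclusion: 14! - 2×(14-1)! + (14-2)! = 87178291200 - 12454041600 + 479001600 = 75203251200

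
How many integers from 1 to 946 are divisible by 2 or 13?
⌊946/2⌋ + ⌊946/13⌋ - ⌊946/26⌋ = 473 + 72 - 36 = 509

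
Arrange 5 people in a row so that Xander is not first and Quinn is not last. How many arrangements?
By inclusion-exclusion: 5! - 2×(5-1)! + (5-2)! = 120 - 48 + 6 = 78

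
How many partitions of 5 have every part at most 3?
Let r_j(i) = number of partitions of i into parts ≤ j, for i = 0..5. r_1(i) = 1 for all i; r_j(i) = r_{j-1}(i) + r_j(i-j). Rows j = 2..3: ≤2: 1 1 2 2 3 3; ≤3: 1 1 2 3 4 5. r_3(5) = 5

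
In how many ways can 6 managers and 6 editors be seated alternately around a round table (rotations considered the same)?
Fix one of the managers: (6-1)! ways for the remaining managers, × 6! ways for the editors = 120 × 720 = 86400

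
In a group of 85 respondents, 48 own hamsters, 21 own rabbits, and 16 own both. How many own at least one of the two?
|A∪B| = |A| + |B| - |A∩B| = 48 + 21 - 16 = 53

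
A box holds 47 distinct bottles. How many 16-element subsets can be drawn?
C(47,16) = 47!/(16!×31!) = 1503232609098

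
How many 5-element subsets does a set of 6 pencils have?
C(6,5) = 6!/(5!×1!) = 6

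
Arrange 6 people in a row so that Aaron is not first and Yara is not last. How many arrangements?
By inclusion-exclusion: 6! - 2×(6-1)! + (6-2)! = 720 - 240 + 24 = 504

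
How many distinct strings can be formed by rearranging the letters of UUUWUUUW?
8! / (2! × 6!) = 28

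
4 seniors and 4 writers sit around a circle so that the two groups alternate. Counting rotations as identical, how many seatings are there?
Fix one of the seniors: (4-1)! ways for the remaining seniors, × 4! ways for the writers = 6 × 24 = 144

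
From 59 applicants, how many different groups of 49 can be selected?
C(59,49) = 59!/(49!×10!) = 62828356305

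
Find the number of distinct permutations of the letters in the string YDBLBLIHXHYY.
12! / (1! × 2! × 1! × 1! × 2! × 3! × 2!) = 9979200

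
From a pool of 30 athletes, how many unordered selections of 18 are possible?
C(30,18) = 30!/(18!×12!) = 86493225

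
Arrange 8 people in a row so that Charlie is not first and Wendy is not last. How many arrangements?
By inclusion-exclusion: 8! - 2×(8-1)! + (8-2)! = 40320 - 10080 + 720 = 30960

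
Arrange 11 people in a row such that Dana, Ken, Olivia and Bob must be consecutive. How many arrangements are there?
Treat the 4 as one block: (11-4+1)! × 4! = 40320 × 24 = 967680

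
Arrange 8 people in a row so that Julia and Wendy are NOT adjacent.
Total - adjacent = 8! - (8-1)!×2 = 40320 - 10080 = 30240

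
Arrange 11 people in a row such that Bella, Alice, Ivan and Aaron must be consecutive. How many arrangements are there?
Treat the 4 as one block: (11-4+1)! × 4! = 40320 × 24 = 967680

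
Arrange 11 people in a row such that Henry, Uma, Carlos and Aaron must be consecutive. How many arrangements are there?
Treat the 4 as one block: (11-4+1)! × 4! = 40320 × 24 = 967680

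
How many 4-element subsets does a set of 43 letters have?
C(43,4) = 43!/(4!×39!) = 123410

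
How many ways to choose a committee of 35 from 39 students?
C(39,35) = 39!/(35!×4!) = 82251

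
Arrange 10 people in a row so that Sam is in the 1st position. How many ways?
Fix one position: (10-1)! = 362880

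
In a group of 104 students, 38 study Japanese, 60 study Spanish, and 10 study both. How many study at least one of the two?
|A∪B| = |A| + |B| - |A∩B| = 38 + 60 - 10 = 88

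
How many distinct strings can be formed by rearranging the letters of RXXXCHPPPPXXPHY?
15! / (5! × 1! × 5! × 1! × 1! × 2!) = 45405360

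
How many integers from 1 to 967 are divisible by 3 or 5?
⌊967/3⌋ + ⌊967/5⌋ - ⌊967/15⌋ = 322 + 193 - 64 = 451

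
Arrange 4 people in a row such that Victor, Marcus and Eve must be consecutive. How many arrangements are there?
Treat the 3 as one block: (4-3+1)! × 3! = 2 × 6 = 12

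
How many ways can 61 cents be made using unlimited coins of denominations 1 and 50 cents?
Coefficient of x^61 in 1/(1-x^1) · 1/(1-x^50). Use j coins of 50 for j = 0..⌊61/50⌋ = 1, the rest in 1s: 1 + 1 = 2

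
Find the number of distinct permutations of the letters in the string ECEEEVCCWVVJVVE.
15! / (1! × 3! × 1! × 5! × 5!) = 15135120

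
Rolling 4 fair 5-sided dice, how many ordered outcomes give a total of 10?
Coefficient of x^10 in (x + x² + ... + x^5)^4. By inclusion-exclusion on dice exceeding 5: Σ_j (-1)^j C(4,j)·C(10-1-5j, 3) = C(4,0)·C(9,3) - C(4,1)·C(4,3) = 1·84 - 4·4 = 68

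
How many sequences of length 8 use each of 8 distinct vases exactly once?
8! = 40320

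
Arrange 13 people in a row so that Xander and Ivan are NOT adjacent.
Total - adjacent = 13! - (13-1)!×2 = 6227020800 - 958003200 = 5269017600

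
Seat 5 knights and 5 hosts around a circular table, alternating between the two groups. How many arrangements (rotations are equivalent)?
Fix one of the knights: (5-1)! ways for the remaining knights, × 5! ways for the hosts = 24 × 120 = 2880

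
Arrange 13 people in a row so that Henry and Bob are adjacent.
Treat as block: (13-1)! × 2! = 479001600 × 2 = 958003200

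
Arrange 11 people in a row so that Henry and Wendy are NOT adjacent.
Total - adjacent = 11! - (11-1)!×2 = 39916800 - 7257600 = 32659200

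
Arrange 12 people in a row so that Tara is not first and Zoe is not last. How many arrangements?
By inclusion-exclusion: 12! - 2×(12-1)! + (12-2)! = 479001600 - 79833600 + 3628800 = 402796800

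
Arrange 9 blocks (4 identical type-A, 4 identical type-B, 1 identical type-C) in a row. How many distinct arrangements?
9! / (4! × 4! × 1!) = 630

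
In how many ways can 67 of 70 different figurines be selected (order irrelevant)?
C(70,67) = 70!/(67!×3!) = 54740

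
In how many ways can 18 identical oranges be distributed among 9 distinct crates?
C(18+9-1, 9-1) = C(26, 8) = 1562275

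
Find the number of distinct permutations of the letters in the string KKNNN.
5! / (2! × 3!) = 10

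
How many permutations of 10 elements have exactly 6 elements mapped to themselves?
Choose the 6 fixed points C(10,6) = 210, derange the rest: !4 = Σ_{j=0}^{4} (-1)^j·4!/j! = 24 - 24 + 12 - 4 + 1 = 9. Product = 210 × 9 = 1890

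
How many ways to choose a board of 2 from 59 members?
C(59,2) = 59!/(2!×57!) = 1711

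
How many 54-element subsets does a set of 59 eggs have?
C(59,54) = 59!/(54!×5!) = 5006386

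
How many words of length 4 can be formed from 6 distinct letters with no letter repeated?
P(6,4) = 6!/(6-4)! = 360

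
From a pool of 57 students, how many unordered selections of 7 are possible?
C(57,7) = 57!/(7!×50!) = 264385836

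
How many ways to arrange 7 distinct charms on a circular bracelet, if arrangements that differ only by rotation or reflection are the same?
(7-1)!/2 = 720/2 = 360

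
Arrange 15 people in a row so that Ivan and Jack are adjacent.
Treat as block: (15-1)! × 2! = 87178291200 × 2 = 174356582400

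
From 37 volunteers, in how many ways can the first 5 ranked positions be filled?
P(37,5) = 37!/(37-5)! = 52307640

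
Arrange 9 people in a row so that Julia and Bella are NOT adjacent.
Total - adjacent = 9! - (9-1)!×2 = 362880 - 80640 = 282240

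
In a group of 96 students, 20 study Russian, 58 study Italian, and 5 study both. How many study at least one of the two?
|A∪B| = |A| + |B| - |A∩B| = 20 + 58 - 5 = 73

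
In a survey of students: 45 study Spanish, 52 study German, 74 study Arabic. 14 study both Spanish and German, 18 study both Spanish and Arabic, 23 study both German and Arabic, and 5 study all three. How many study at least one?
|A∪B∪C| = 45+52+74-14-18-23+5 = 121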